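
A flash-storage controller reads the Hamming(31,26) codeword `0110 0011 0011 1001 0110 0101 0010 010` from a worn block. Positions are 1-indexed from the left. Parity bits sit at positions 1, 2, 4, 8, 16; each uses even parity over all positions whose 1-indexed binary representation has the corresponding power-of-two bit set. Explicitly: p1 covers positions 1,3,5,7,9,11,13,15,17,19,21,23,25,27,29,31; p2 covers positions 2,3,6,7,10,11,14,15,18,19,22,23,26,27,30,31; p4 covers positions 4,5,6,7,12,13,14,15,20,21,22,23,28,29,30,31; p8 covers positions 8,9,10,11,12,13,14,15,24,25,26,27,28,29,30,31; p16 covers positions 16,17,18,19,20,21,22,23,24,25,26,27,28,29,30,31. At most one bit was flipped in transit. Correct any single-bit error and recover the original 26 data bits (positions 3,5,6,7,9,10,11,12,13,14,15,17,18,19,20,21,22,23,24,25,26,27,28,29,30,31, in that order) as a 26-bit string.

10010011100011001010010000

s1: b1⊕b3⊕b5⊕b7⊕b9⊕b11⊕b13⊕b15⊕b17⊕b19⊕b21⊕b23⊕b25⊕b27⊕b29⊕b31 = 0⊕1⊕0⊕1⊕0⊕1⊕1⊕0⊕0⊕1⊕0⊕0⊕0⊕1⊕0⊕0 = 0
s2: b2⊕b3⊕b6⊕b7⊕b10⊕b11⊕b14⊕b15⊕b18⊕b19⊕b22⊕b23⊕b26⊕b27⊕b30⊕b31 = 1⊕1⊕0⊕1⊕0⊕1⊕0⊕0⊕1⊕1⊕1⊕0⊕0⊕1⊕1⊕0 = 1
s4: b4⊕b5⊕b6⊕b7⊕b12⊕b13⊕b14⊕b15⊕b20⊕b21⊕b22⊕b23⊕b28⊕b29⊕b30⊕b31 = 0⊕0⊕0⊕1⊕1⊕1⊕0⊕0⊕0⊕0⊕1⊕0⊕0⊕0⊕1⊕0 = 1
s8: b8⊕b9⊕b10⊕b11⊕b12⊕b13⊕b14⊕b15⊕b24⊕b25⊕b26⊕b27⊕b28⊕b29⊕b30⊕b31 = 1⊕0⊕0⊕1⊕1⊕1⊕0⊕0⊕1⊕0⊕0⊕1⊕0⊕0⊕1⊕0 = 1
s16: b16⊕b17⊕b18⊕b19⊕b20⊕b21⊕b22⊕b23⊕b24⊕b25⊕b26⊕b27⊕b28⊕b29⊕b30⊕b31 = 1⊕0⊕1⊕1⊕0⊕0⊕1⊕0⊕1⊕0⊕0⊕1⊕0⊕0⊕1⊕0 = 1
Syndrome (s16...s1) = 11110 → position 30.
Flip bit 30: corrected codeword = 0110001100111001011001010010000
Data bits at positions 3,5,6,7,9,10,11,12,13,14,15,17,18,19,20,21,22,23,24,25,26,27,28,29,30,31: 10010011100011001010010000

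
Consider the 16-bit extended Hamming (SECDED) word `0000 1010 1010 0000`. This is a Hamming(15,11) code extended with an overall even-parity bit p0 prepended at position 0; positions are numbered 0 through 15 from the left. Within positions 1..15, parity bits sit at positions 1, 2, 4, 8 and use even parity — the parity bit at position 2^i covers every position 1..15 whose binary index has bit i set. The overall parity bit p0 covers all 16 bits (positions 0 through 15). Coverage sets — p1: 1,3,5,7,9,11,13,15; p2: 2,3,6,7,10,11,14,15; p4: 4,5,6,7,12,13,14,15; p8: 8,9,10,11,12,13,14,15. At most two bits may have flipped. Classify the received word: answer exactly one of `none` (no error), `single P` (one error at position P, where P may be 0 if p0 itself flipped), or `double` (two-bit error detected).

s1: b1⊕b3⊕b5⊕b7⊕b9⊕b11⊕b13⊕b15 = 0⊕0⊕0⊕0⊕0⊕0⊕0⊕0 = 0
s2: b2⊕b3⊕b6⊕b7⊕b10⊕b11⊕b14⊕b15 = 0⊕0⊕1⊕0⊕1⊕0⊕0⊕0 = 0
s4: b4⊕b5⊕b6⊕b7⊕b12⊕b13⊕b14⊕b15 = 1⊕0⊕1⊕0⊕0⊕0⊕0⊕0 = 0
s8: b8⊕b9⊕b10⊕b11⊕b12⊕b13⊕b14⊕b15 = 1⊕0⊕1⊕0⊕0⊕0⊕0⊕0 = 0
Syndrome (s8...s1) = 0000 → position 0 (no error).
Overall parity (XOR of all 16 bits, including p0): 0⊕0⊕0⊕0⊕1⊕0⊕1⊕0⊕1⊕0⊕1⊕0⊕0⊕0⊕0⊕0 = 0
Overall=0, syndrome position=0 → no error.

none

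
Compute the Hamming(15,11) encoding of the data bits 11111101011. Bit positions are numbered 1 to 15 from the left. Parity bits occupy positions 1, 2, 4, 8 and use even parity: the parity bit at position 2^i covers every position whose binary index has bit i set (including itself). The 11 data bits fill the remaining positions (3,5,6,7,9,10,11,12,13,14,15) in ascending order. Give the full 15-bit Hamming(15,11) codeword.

Place data bits at non-power-of-two positions: b3=1, b5=1, b6=1, b7=1, b9=1, b10=1, b11=0, b12=1, b13=0, b14=1, b15=1.
p1 = XOR of data positions {3,5,7,9,11,13,15} = 1⊕1⊕1⊕1⊕0⊕0⊕1 = 1
p2 = XOR of data positions {3,6,7,10,11,14,15} = 1⊕1⊕1⊕1⊕0⊕1⊕1 = 0
p4 = XOR of data positions {5,6,7,12,13,14,15} = 1⊕1⊕1⊕1⊕0⊕1⊕1 = 0
p8 = XOR of data positions {9,10,11,12,13,14,15} = 1⊕1⊕0⊕1⊕0⊕1⊕1 = 1
Codeword b1..b15 = 101011111101011

101011111101011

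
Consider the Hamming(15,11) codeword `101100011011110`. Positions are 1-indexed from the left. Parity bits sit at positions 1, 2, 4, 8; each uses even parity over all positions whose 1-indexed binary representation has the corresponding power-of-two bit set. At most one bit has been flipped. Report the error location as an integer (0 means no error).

3

s1: b1⊕b3⊕b5⊕b7⊕b9⊕b11⊕b13⊕b15 = 1⊕1⊕0⊕0⊕1⊕1⊕1⊕0 = 1
s2: b2⊕b3⊕b6⊕b7⊕b10⊕b11⊕b14⊕b15 = 0⊕1⊕0⊕0⊕0⊕1⊕1⊕0 = 1
s4: b4⊕b5⊕b6⊕b7⊕b12⊕b13⊕b14⊕b15 = 1⊕0⊕0⊕0⊕1⊕1⊕1⊕0 = 0
s8: b8⊕b9⊕b10⊕b11⊕b12⊕b13⊕b14⊕b15 = 1⊕1⊕0⊕1⊕1⊕1⊕1⊕0 = 0
Syndrome (s8...s1) = 0011 → position 3.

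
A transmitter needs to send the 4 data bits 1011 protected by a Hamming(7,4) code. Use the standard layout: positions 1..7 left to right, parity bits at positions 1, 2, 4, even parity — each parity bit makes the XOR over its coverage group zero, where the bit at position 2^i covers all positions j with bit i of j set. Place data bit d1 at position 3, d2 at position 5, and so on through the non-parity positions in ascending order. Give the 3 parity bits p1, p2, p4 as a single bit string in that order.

Place data bits at non-power-of-two positions: b3=1, b5=0, b6=1, b7=1.
p1 = XOR of data positions {3,5,7} = 1⊕0⊕1 = 0
p2 = XOR of data positions {3,6,7} = 1⊕1⊕1 = 1
p4 = XOR of data positions {5,6,7} = 0⊕1⊕1 = 0
Parity bits p1,p2,p4 = 010

010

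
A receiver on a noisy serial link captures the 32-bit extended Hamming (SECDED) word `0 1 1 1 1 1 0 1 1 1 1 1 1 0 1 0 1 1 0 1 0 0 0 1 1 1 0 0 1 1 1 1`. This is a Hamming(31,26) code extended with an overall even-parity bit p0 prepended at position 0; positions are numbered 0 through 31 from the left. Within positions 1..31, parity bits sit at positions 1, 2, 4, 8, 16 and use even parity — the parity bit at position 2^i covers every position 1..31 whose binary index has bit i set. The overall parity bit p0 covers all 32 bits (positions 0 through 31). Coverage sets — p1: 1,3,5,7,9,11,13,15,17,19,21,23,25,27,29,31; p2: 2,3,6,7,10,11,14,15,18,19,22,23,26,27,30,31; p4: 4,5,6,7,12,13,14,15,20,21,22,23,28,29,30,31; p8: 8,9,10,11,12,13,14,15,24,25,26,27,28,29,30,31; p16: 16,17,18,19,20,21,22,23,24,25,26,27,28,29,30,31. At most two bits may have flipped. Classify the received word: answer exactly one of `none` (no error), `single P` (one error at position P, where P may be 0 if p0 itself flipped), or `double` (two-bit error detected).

none

s1: b1⊕b3⊕b5⊕b7⊕b9⊕b11⊕b13⊕b15⊕b17⊕b19⊕b21⊕b23⊕b25⊕b27⊕b29⊕b31 = 1⊕1⊕1⊕1⊕1⊕1⊕0⊕0⊕1⊕1⊕0⊕1⊕1⊕0⊕1⊕1 = 0
s2: b2⊕b3⊕b6⊕b7⊕b10⊕b11⊕b14⊕b15⊕b18⊕b19⊕b22⊕b23⊕b26⊕b27⊕b30⊕b31 = 1⊕1⊕0⊕1⊕1⊕1⊕1⊕0⊕0⊕1⊕0⊕1⊕0⊕0⊕1⊕1 = 0
s4: b4⊕b5⊕b6⊕b7⊕b12⊕b13⊕b14⊕b15⊕b20⊕b21⊕b22⊕b23⊕b28⊕b29⊕b30⊕b31 = 1⊕1⊕0⊕1⊕1⊕0⊕1⊕0⊕0⊕0⊕0⊕1⊕1⊕1⊕1⊕1 = 0
s8: b8⊕b9⊕b10⊕b11⊕b12⊕b13⊕b14⊕b15⊕b24⊕b25⊕b26⊕b27⊕b28⊕b29⊕b30⊕b31 = 1⊕1⊕1⊕1⊕1⊕0⊕1⊕0⊕1⊕1⊕0⊕0⊕1⊕1⊕1⊕1 = 0
s16: b16⊕b17⊕b18⊕b19⊕b20⊕b21⊕b22⊕b23⊕b24⊕b25⊕b26⊕b27⊕b28⊕b29⊕b30⊕b31 = 1⊕1⊕0⊕1⊕0⊕0⊕0⊕1⊕1⊕1⊕0⊕0⊕1⊕1⊕1⊕1 = 0
Syndrome (s16...s1) = 00000 → position 0 (no error).
Overall parity (XOR of all 32 bits, including p0): 0⊕1⊕1⊕1⊕1⊕1⊕0⊕1⊕1⊕1⊕1⊕1⊕1⊕0⊕1⊕0⊕1⊕1⊕0⊕1⊕0⊕0⊕0⊕1⊕1⊕1⊕0⊕0⊕1⊕1⊕1⊕1 = 0
Overall=0, syndrome position=0 → no error.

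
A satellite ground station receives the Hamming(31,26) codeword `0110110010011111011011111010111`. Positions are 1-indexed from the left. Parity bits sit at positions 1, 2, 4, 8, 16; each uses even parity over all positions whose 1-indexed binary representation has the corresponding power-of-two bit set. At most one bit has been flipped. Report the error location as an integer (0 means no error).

s1: b1⊕b3⊕b5⊕b7⊕b9⊕b11⊕b13⊕b15⊕b17⊕b19⊕b21⊕b23⊕b25⊕b27⊕b29⊕b31 = 0⊕1⊕1⊕0⊕1⊕0⊕1⊕1⊕0⊕1⊕1⊕1⊕1⊕1⊕1⊕1 = 0
s2: b2⊕b3⊕b6⊕b7⊕b10⊕b11⊕b14⊕b15⊕b18⊕b19⊕b22⊕b23⊕b26⊕b27⊕b30⊕b31 = 1⊕1⊕1⊕0⊕0⊕0⊕1⊕1⊕1⊕1⊕1⊕1⊕0⊕1⊕1⊕1 = 0
s4: b4⊕b5⊕b6⊕b7⊕b12⊕b13⊕b14⊕b15⊕b20⊕b21⊕b22⊕b23⊕b28⊕b29⊕b30⊕b31 = 0⊕1⊕1⊕0⊕1⊕1⊕1⊕1⊕0⊕1⊕1⊕1⊕0⊕1⊕1⊕1 = 0
s8: b8⊕b9⊕b10⊕b11⊕b12⊕b13⊕b14⊕b15⊕b24⊕b25⊕b26⊕b27⊕b28⊕b29⊕b30⊕b31 = 0⊕1⊕0⊕0⊕1⊕1⊕1⊕1⊕1⊕1⊕0⊕1⊕0⊕1⊕1⊕1 = 1
s16: b16⊕b17⊕b18⊕b19⊕b20⊕b21⊕b22⊕b23⊕b24⊕b25⊕b26⊕b27⊕b28⊕b29⊕b30⊕b31 = 1⊕0⊕1⊕1⊕0⊕1⊕1⊕1⊕1⊕1⊕0⊕1⊕0⊕1⊕1⊕1 = 0
Syndrome (s16...s1) = 01000 → position 8.

8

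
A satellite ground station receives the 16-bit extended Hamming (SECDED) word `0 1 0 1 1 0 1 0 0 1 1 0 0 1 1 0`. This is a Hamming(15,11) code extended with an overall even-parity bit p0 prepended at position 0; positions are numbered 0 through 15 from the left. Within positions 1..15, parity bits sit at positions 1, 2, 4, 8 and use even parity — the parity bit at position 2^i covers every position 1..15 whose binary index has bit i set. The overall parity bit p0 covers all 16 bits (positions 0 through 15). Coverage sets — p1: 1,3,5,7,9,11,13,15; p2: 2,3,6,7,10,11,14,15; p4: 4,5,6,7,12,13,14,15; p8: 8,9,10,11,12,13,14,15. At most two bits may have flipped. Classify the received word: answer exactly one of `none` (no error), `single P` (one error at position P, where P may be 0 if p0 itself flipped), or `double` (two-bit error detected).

none

s1: b1⊕b3⊕b5⊕b7⊕b9⊕b11⊕b13⊕b15 = 1⊕1⊕0⊕0⊕1⊕0⊕1⊕0 = 0
s2: b2⊕b3⊕b6⊕b7⊕b10⊕b11⊕b14⊕b15 = 0⊕1⊕1⊕0⊕1⊕0⊕1⊕0 = 0
s4: b4⊕b5⊕b6⊕b7⊕b12⊕b13⊕b14⊕b15 = 1⊕0⊕1⊕0⊕0⊕1⊕1⊕0 = 0
s8: b8⊕b9⊕b10⊕b11⊕b12⊕b13⊕b14⊕b15 = 0⊕1⊕1⊕0⊕0⊕1⊕1⊕0 = 0
Syndrome (s8...s1) = 0000 → position 0 (no error).
Overall parity (XOR of all 16 bits, including p0): 0⊕1⊕0⊕1⊕1⊕0⊕1⊕0⊕0⊕1⊕1⊕0⊕0⊕1⊕1⊕0 = 0
Overall=0, syndrome position=0 → no error.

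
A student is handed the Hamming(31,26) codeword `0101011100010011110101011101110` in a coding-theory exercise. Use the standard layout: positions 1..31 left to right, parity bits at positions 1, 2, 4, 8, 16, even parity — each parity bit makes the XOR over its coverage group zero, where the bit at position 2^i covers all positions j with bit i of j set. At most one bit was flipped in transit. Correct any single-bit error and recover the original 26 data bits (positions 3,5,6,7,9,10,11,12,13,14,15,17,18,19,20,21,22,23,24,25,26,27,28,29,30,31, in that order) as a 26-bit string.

s1: b1⊕b3⊕b5⊕b7⊕b9⊕b11⊕b13⊕b15⊕b17⊕b19⊕b21⊕b23⊕b25⊕b27⊕b29⊕b31 = 0⊕0⊕0⊕1⊕0⊕0⊕0⊕1⊕1⊕0⊕0⊕0⊕1⊕0⊕1⊕0 = 1
s2: b2⊕b3⊕b6⊕b7⊕b10⊕b11⊕b14⊕b15⊕b18⊕b19⊕b22⊕b23⊕b26⊕b27⊕b30⊕b31 = 1⊕0⊕1⊕1⊕0⊕0⊕0⊕1⊕1⊕0⊕1⊕0⊕1⊕0⊕1⊕0 = 0
s4: b4⊕b5⊕b6⊕b7⊕b12⊕b13⊕b14⊕b15⊕b20⊕b21⊕b22⊕b23⊕b28⊕b29⊕b30⊕b31 = 1⊕0⊕1⊕1⊕1⊕0⊕0⊕1⊕1⊕0⊕1⊕0⊕1⊕1⊕1⊕0 = 0
s8: b8⊕b9⊕b10⊕b11⊕b12⊕b13⊕b14⊕b15⊕b24⊕b25⊕b26⊕b27⊕b28⊕b29⊕b30⊕b31 = 1⊕0⊕0⊕0⊕1⊕0⊕0⊕1⊕1⊕1⊕1⊕0⊕1⊕1⊕1⊕0 = 1
s16: b16⊕b17⊕b18⊕b19⊕b20⊕b21⊕b22⊕b23⊕b24⊕b25⊕b26⊕b27⊕b28⊕b29⊕b30⊕b31 = 1⊕1⊕1⊕0⊕1⊕0⊕1⊕0⊕1⊕1⊕1⊕0⊕1⊕1⊕1⊕0 = 1
Syndrome (s16...s1) = 11001 → position 25.
Flip bit 25: corrected codeword = 0101011100010011110101010101110
Data bits at positions 3,5,6,7,9,10,11,12,13,14,15,17,18,19,20,21,22,23,24,25,26,27,28,29,30,31: 00110001001110101010101110

00110001001110101010101110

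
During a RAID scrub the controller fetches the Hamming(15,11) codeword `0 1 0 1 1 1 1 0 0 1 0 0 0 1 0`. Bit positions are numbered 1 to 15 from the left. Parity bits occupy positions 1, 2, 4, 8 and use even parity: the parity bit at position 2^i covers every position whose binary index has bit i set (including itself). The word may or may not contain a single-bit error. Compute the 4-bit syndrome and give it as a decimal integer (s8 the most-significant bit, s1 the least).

6

s1: b1⊕b3⊕b5⊕b7⊕b9⊕b11⊕b13⊕b15 = 0⊕0⊕1⊕1⊕0⊕0⊕0⊕0 = 0
s2: b2⊕b3⊕b6⊕b7⊕b10⊕b11⊕b14⊕b15 = 1⊕0⊕1⊕1⊕1⊕0⊕1⊕0 = 1
s4: b4⊕b5⊕b6⊕b7⊕b12⊕b13⊕b14⊕b15 = 1⊕1⊕1⊕1⊕0⊕0⊕1⊕0 = 1
s8: b8⊕b9⊕b10⊕b11⊕b12⊕b13⊕b14⊕b15 = 0⊕0⊕1⊕0⊕0⊕0⊕1⊕0 = 0
Syndrome (s8...s1) = 0110 → position 6.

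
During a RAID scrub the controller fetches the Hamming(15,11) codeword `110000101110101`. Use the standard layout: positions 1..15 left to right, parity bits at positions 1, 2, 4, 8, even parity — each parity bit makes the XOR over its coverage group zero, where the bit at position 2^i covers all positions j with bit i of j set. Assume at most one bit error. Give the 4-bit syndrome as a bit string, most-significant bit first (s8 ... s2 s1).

1110

s1: b1⊕b3⊕b5⊕b7⊕b9⊕b11⊕b13⊕b15 = 1⊕0⊕0⊕1⊕1⊕1⊕1⊕1 = 0
s2: b2⊕b3⊕b6⊕b7⊕b10⊕b11⊕b14⊕b15 = 1⊕0⊕0⊕1⊕1⊕1⊕0⊕1 = 1
s4: b4⊕b5⊕b6⊕b7⊕b12⊕b13⊕b14⊕b15 = 0⊕0⊕0⊕1⊕0⊕1⊕0⊕1 = 1
s8: b8⊕b9⊕b10⊕b11⊕b12⊕b13⊕b14⊕b15 = 0⊕1⊕1⊕1⊕0⊕1⊕0⊕1 = 1
Syndrome (s8...s1) = 1110 → position 14.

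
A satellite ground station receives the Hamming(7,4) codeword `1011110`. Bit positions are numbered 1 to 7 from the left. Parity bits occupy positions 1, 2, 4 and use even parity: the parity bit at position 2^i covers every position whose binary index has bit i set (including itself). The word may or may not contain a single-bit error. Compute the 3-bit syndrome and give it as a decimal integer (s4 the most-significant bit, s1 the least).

5

s1: b1⊕b3⊕b5⊕b7 = 1⊕1⊕1⊕0 = 1
s2: b2⊕b3⊕b6⊕b7 = 0⊕1⊕1⊕0 = 0
s4: b4⊕b5⊕b6⊕b7 = 1⊕1⊕1⊕0 = 1
Syndrome (s4...s1) = 101 → position 5.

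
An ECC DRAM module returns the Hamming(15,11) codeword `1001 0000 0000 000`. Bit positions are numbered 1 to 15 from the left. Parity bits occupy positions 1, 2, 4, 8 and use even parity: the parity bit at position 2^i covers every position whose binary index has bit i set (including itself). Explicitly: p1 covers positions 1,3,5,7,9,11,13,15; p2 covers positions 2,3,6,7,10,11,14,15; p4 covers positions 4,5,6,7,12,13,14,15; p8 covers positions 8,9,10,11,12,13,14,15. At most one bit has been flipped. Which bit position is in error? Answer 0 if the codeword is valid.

5

s1: b1⊕b3⊕b5⊕b7⊕b9⊕b11⊕b13⊕b15 = 1⊕0⊕0⊕0⊕0⊕0⊕0⊕0 = 1
s2: b2⊕b3⊕b6⊕b7⊕b10⊕b11⊕b14⊕b15 = 0⊕0⊕0⊕0⊕0⊕0⊕0⊕0 = 0
s4: b4⊕b5⊕b6⊕b7⊕b12⊕b13⊕b14⊕b15 = 1⊕0⊕0⊕0⊕0⊕0⊕0⊕0 = 1
s8: b8⊕b9⊕b10⊕b11⊕b12⊕b13⊕b14⊕b15 = 0⊕0⊕0⊕0⊕0⊕0⊕0⊕0 = 0
Syndrome (s8...s1) = 0101 → position 5.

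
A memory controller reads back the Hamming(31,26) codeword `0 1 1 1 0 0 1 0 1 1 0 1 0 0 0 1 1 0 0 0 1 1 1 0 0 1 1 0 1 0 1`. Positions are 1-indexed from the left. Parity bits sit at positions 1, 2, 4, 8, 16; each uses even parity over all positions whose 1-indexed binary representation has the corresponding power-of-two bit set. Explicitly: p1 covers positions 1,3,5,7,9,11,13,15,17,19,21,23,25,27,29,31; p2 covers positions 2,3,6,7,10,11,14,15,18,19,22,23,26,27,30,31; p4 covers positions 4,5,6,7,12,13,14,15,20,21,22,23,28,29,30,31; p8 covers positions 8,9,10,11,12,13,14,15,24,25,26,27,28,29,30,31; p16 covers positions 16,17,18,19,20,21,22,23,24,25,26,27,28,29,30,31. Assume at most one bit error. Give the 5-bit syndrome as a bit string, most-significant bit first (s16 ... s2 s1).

s1: b1⊕b3⊕b5⊕b7⊕b9⊕b11⊕b13⊕b15⊕b17⊕b19⊕b21⊕b23⊕b25⊕b27⊕b29⊕b31 = 0⊕1⊕0⊕1⊕1⊕0⊕0⊕0⊕1⊕0⊕1⊕1⊕0⊕1⊕1⊕1 = 1
s2: b2⊕b3⊕b6⊕b7⊕b10⊕b11⊕b14⊕b15⊕b18⊕b19⊕b22⊕b23⊕b26⊕b27⊕b30⊕b31 = 1⊕1⊕0⊕1⊕1⊕0⊕0⊕0⊕0⊕0⊕1⊕1⊕1⊕1⊕0⊕1 = 1
s4: b4⊕b5⊕b6⊕b7⊕b12⊕b13⊕b14⊕b15⊕b20⊕b21⊕b22⊕b23⊕b28⊕b29⊕b30⊕b31 = 1⊕0⊕0⊕1⊕1⊕0⊕0⊕0⊕0⊕1⊕1⊕1⊕0⊕1⊕0⊕1 = 0
s8: b8⊕b9⊕b10⊕b11⊕b12⊕b13⊕b14⊕b15⊕b24⊕b25⊕b26⊕b27⊕b28⊕b29⊕b30⊕b31 = 0⊕1⊕1⊕0⊕1⊕0⊕0⊕0⊕0⊕0⊕1⊕1⊕0⊕1⊕0⊕1 = 1
s16: b16⊕b17⊕b18⊕b19⊕b20⊕b21⊕b22⊕b23⊕b24⊕b25⊕b26⊕b27⊕b28⊕b29⊕b30⊕b31 = 1⊕1⊕0⊕0⊕0⊕1⊕1⊕1⊕0⊕0⊕1⊕1⊕0⊕1⊕0⊕1 = 1
Syndrome (s16...s1) = 11011 → position 27.

11011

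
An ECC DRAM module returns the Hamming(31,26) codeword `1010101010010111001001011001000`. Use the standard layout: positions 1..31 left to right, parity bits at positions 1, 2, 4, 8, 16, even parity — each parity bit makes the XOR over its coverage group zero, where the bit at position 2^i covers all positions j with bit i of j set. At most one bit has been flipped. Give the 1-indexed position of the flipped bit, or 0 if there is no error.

12

s1: b1⊕b3⊕b5⊕b7⊕b9⊕b11⊕b13⊕b15⊕b17⊕b19⊕b21⊕b23⊕b25⊕b27⊕b29⊕b31 = 1⊕1⊕1⊕1⊕1⊕0⊕0⊕1⊕0⊕1⊕0⊕0⊕1⊕0⊕0⊕0 = 0
s2: b2⊕b3⊕b6⊕b7⊕b10⊕b11⊕b14⊕b15⊕b18⊕b19⊕b22⊕b23⊕b26⊕b27⊕b30⊕b31 = 0⊕1⊕0⊕1⊕0⊕0⊕1⊕1⊕0⊕1⊕1⊕0⊕0⊕0⊕0⊕0 = 0
s4: b4⊕b5⊕b6⊕b7⊕b12⊕b13⊕b14⊕b15⊕b20⊕b21⊕b22⊕b23⊕b28⊕b29⊕b30⊕b31 = 0⊕1⊕0⊕1⊕1⊕0⊕1⊕1⊕0⊕0⊕1⊕0⊕1⊕0⊕0⊕0 = 1
s8: b8⊕b9⊕b10⊕b11⊕b12⊕b13⊕b14⊕b15⊕b24⊕b25⊕b26⊕b27⊕b28⊕b29⊕b30⊕b31 = 0⊕1⊕0⊕0⊕1⊕0⊕1⊕1⊕1⊕1⊕0⊕0⊕1⊕0⊕0⊕0 = 1
s16: b16⊕b17⊕b18⊕b19⊕b20⊕b21⊕b22⊕b23⊕b24⊕b25⊕b26⊕b27⊕b28⊕b29⊕b30⊕b31 = 1⊕0⊕0⊕1⊕0⊕0⊕1⊕0⊕1⊕1⊕0⊕0⊕1⊕0⊕0⊕0 = 0
Syndrome (s16...s1) = 01100 → position 12.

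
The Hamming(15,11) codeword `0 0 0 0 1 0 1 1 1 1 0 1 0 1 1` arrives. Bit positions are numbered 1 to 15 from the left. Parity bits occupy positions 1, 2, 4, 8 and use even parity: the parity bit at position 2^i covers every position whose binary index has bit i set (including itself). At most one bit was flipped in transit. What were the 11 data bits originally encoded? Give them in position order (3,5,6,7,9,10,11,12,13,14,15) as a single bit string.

s1: b1⊕b3⊕b5⊕b7⊕b9⊕b11⊕b13⊕b15 = 0⊕0⊕1⊕1⊕1⊕0⊕0⊕1 = 0
s2: b2⊕b3⊕b6⊕b7⊕b10⊕b11⊕b14⊕b15 = 0⊕0⊕0⊕1⊕1⊕0⊕1⊕1 = 0
s4: b4⊕b5⊕b6⊕b7⊕b12⊕b13⊕b14⊕b15 = 0⊕1⊕0⊕1⊕1⊕0⊕1⊕1 = 1
s8: b8⊕b9⊕b10⊕b11⊕b12⊕b13⊕b14⊕b15 = 1⊕1⊕1⊕0⊕1⊕0⊕1⊕1 = 0
Syndrome (s8...s1) = 0100 → position 4.
Flip bit 4: corrected codeword = 000110111101011
Data bits at positions 3,5,6,7,9,10,11,12,13,14,15: 01011101011

01011101011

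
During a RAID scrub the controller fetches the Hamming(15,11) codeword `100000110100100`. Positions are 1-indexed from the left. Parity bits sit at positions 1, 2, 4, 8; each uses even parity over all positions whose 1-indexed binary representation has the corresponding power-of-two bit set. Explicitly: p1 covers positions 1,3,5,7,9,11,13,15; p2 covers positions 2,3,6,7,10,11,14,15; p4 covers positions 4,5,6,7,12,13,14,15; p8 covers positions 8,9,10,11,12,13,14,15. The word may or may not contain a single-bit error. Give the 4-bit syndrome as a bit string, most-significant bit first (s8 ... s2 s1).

1001

s1: b1⊕b3⊕b5⊕b7⊕b9⊕b11⊕b13⊕b15 = 1⊕0⊕0⊕1⊕0⊕0⊕1⊕0 = 1
s2: b2⊕b3⊕b6⊕b7⊕b10⊕b11⊕b14⊕b15 = 0⊕0⊕0⊕1⊕1⊕0⊕0⊕0 = 0
s4: b4⊕b5⊕b6⊕b7⊕b12⊕b13⊕b14⊕b15 = 0⊕0⊕0⊕1⊕0⊕1⊕0⊕0 = 0
s8: b8⊕b9⊕b10⊕b11⊕b12⊕b13⊕b14⊕b15 = 1⊕0⊕1⊕0⊕0⊕1⊕0⊕0 = 1
Syndrome (s8...s1) = 1001 → position 9.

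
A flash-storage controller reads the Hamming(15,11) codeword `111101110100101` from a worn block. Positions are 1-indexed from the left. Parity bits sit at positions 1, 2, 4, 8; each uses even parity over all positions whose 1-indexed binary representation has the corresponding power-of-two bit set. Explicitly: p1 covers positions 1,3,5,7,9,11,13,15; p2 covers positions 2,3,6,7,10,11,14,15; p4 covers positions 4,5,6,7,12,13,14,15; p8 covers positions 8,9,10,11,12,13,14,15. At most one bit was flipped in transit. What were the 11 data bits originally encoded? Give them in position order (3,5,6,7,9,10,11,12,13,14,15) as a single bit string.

11110100101

s1: b1⊕b3⊕b5⊕b7⊕b9⊕b11⊕b13⊕b15 = 1⊕1⊕0⊕1⊕0⊕0⊕1⊕1 = 1
s2: b2⊕b3⊕b6⊕b7⊕b10⊕b11⊕b14⊕b15 = 1⊕1⊕1⊕1⊕1⊕0⊕0⊕1 = 0
s4: b4⊕b5⊕b6⊕b7⊕b12⊕b13⊕b14⊕b15 = 1⊕0⊕1⊕1⊕0⊕1⊕0⊕1 = 1
s8: b8⊕b9⊕b10⊕b11⊕b12⊕b13⊕b14⊕b15 = 1⊕0⊕1⊕0⊕0⊕1⊕0⊕1 = 0
Syndrome (s8...s1) = 0101 → position 5.
Flip bit 5: corrected codeword = 111111110100101
Data bits at positions 3,5,6,7,9,10,11,12,13,14,15: 11110100101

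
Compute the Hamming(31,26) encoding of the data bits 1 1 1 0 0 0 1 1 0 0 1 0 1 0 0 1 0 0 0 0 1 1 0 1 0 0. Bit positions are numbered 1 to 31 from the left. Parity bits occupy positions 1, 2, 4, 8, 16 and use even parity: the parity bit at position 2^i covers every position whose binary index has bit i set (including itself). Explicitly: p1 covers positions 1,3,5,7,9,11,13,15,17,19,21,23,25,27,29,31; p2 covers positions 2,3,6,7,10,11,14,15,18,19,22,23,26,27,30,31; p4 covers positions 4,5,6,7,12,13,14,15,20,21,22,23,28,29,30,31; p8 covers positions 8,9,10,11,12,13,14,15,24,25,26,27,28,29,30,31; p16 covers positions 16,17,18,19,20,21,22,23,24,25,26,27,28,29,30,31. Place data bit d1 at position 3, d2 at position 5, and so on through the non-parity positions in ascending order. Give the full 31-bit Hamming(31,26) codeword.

Place data bits at non-power-of-two positions: b3=1, b5=1, b6=1, b7=0, b9=0, b10=0, b11=1, b12=1, b13=0, b14=0, b15=1, b17=0, b18=1, b19=0, b20=0, b21=1, b22=0, b23=0, b24=0, b25=0, b26=1, b27=1, b28=0, b29=1, b30=0, b31=0.
p1 = XOR of data positions {3,5,7,9,11,13,15,17,19,21,23,25,27,29,31} = 1⊕1⊕0⊕0⊕1⊕0⊕1⊕0⊕0⊕1⊕0⊕0⊕1⊕1⊕0 = 1
p2 = XOR of data positions {3,6,7,10,11,14,15,18,19,22,23,26,27,30,31} = 1⊕1⊕0⊕0⊕1⊕0⊕1⊕1⊕0⊕0⊕0⊕1⊕1⊕0⊕0 = 1
p4 = XOR of data positions {5,6,7,12,13,14,15,20,21,22,23,28,29,30,31} = 1⊕1⊕0⊕1⊕0⊕0⊕1⊕0⊕1⊕0⊕0⊕0⊕1⊕0⊕0 = 0
p8 = XOR of data positions {9,10,11,12,13,14,15,24,25,26,27,28,29,30,31} = 0⊕0⊕1⊕1⊕0⊕0⊕1⊕0⊕0⊕1⊕1⊕0⊕1⊕0⊕0 = 0
p16 = XOR of data positions {17,18,19,20,21,22,23,24,25,26,27,28,29,30,31} = 0⊕1⊕0⊕0⊕1⊕0⊕0⊕0⊕0⊕1⊕1⊕0⊕1⊕0⊕0 = 1
Codeword b1..b31 = 1110110000110011010010000110100

1110110000110011010010000110100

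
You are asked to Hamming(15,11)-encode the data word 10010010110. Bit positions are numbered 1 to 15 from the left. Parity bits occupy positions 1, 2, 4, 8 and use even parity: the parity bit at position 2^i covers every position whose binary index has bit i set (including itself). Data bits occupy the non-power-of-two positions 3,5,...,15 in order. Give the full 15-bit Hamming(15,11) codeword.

001100110010110

Place data bits at non-power-of-two positions: b3=1, b5=0, b6=0, b7=1, b9=0, b10=0, b11=1, b12=0, b13=1, b14=1, b15=0.
p1 = XOR of data positions {3,5,7,9,11,13,15} = 1⊕0⊕1⊕0⊕1⊕1⊕0 = 0
p2 = XOR of data positions {3,6,7,10,11,14,15} = 1⊕0⊕1⊕0⊕1⊕1⊕0 = 0
p4 = XOR of data positions {5,6,7,12,13,14,15} = 0⊕0⊕1⊕0⊕1⊕1⊕0 = 1
p8 = XOR of data positions {9,10,11,12,13,14,15} = 0⊕0⊕1⊕0⊕1⊕1⊕0 = 1
Codeword b1..b15 = 001100110010110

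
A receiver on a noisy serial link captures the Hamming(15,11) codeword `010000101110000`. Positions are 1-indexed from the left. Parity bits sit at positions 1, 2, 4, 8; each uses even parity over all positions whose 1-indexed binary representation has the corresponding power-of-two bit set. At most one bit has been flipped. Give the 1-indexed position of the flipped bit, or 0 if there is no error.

s1: b1⊕b3⊕b5⊕b7⊕b9⊕b11⊕b13⊕b15 = 0⊕0⊕0⊕1⊕1⊕1⊕0⊕0 = 1
s2: b2⊕b3⊕b6⊕b7⊕b10⊕b11⊕b14⊕b15 = 1⊕0⊕0⊕1⊕1⊕1⊕0⊕0 = 0
s4: b4⊕b5⊕b6⊕b7⊕b12⊕b13⊕b14⊕b15 = 0⊕0⊕0⊕1⊕0⊕0⊕0⊕0 = 1
s8: b8⊕b9⊕b10⊕b11⊕b12⊕b13⊕b14⊕b15 = 0⊕1⊕1⊕1⊕0⊕0⊕0⊕0 = 1
Syndrome (s8...s1) = 1101 → position 13.

13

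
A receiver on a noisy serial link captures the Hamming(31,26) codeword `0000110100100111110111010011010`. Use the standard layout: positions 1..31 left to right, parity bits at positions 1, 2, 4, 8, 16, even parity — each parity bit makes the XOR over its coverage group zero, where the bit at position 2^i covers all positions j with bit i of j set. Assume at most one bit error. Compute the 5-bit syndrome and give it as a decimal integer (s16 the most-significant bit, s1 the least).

s1: b1⊕b3⊕b5⊕b7⊕b9⊕b11⊕b13⊕b15⊕b17⊕b19⊕b21⊕b23⊕b25⊕b27⊕b29⊕b31 = 0⊕0⊕1⊕0⊕0⊕1⊕0⊕1⊕1⊕0⊕1⊕0⊕0⊕1⊕0⊕0 = 0
s2: b2⊕b3⊕b6⊕b7⊕b10⊕b11⊕b14⊕b15⊕b18⊕b19⊕b22⊕b23⊕b26⊕b27⊕b30⊕b31 = 0⊕0⊕1⊕0⊕0⊕1⊕1⊕1⊕1⊕0⊕1⊕0⊕0⊕1⊕1⊕0 = 0
s4: b4⊕b5⊕b6⊕b7⊕b12⊕b13⊕b14⊕b15⊕b20⊕b21⊕b22⊕b23⊕b28⊕b29⊕b30⊕b31 = 0⊕1⊕1⊕0⊕0⊕0⊕1⊕1⊕1⊕1⊕1⊕0⊕1⊕0⊕1⊕0 = 1
s8: b8⊕b9⊕b10⊕b11⊕b12⊕b13⊕b14⊕b15⊕b24⊕b25⊕b26⊕b27⊕b28⊕b29⊕b30⊕b31 = 1⊕0⊕0⊕1⊕0⊕0⊕1⊕1⊕1⊕0⊕0⊕1⊕1⊕0⊕1⊕0 = 0
s16: b16⊕b17⊕b18⊕b19⊕b20⊕b21⊕b22⊕b23⊕b24⊕b25⊕b26⊕b27⊕b28⊕b29⊕b30⊕b31 = 1⊕1⊕1⊕0⊕1⊕1⊕1⊕0⊕1⊕0⊕0⊕1⊕1⊕0⊕1⊕0 = 0
Syndrome (s16...s1) = 00100 → position 4.

4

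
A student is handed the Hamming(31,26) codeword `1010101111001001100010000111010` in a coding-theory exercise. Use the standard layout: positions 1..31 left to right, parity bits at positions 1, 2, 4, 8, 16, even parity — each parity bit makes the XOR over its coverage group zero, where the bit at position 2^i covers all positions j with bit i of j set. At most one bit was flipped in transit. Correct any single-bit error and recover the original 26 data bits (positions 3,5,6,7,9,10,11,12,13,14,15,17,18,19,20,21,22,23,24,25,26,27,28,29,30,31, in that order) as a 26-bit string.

s1: b1⊕b3⊕b5⊕b7⊕b9⊕b11⊕b13⊕b15⊕b17⊕b19⊕b21⊕b23⊕b25⊕b27⊕b29⊕b31 = 1⊕1⊕1⊕1⊕1⊕0⊕1⊕0⊕1⊕0⊕1⊕0⊕0⊕1⊕0⊕0 = 1
s2: b2⊕b3⊕b6⊕b7⊕b10⊕b11⊕b14⊕b15⊕b18⊕b19⊕b22⊕b23⊕b26⊕b27⊕b30⊕b31 = 0⊕1⊕0⊕1⊕1⊕0⊕0⊕0⊕0⊕0⊕0⊕0⊕1⊕1⊕1⊕0 = 0
s4: b4⊕b5⊕b6⊕b7⊕b12⊕b13⊕b14⊕b15⊕b20⊕b21⊕b22⊕b23⊕b28⊕b29⊕b30⊕b31 = 0⊕1⊕0⊕1⊕0⊕1⊕0⊕0⊕0⊕1⊕0⊕0⊕1⊕0⊕1⊕0 = 0
s8: b8⊕b9⊕b10⊕b11⊕b12⊕b13⊕b14⊕b15⊕b24⊕b25⊕b26⊕b27⊕b28⊕b29⊕b30⊕b31 = 1⊕1⊕1⊕0⊕0⊕1⊕0⊕0⊕0⊕0⊕1⊕1⊕1⊕0⊕1⊕0 = 0
s16: b16⊕b17⊕b18⊕b19⊕b20⊕b21⊕b22⊕b23⊕b24⊕b25⊕b26⊕b27⊕b28⊕b29⊕b30⊕b31 = 1⊕1⊕0⊕0⊕0⊕1⊕0⊕0⊕0⊕0⊕1⊕1⊕1⊕0⊕1⊕0 = 1
Syndrome (s16...s1) = 10001 → position 17.
Flip bit 17: corrected codeword = 1010101111001001000010000111010
Data bits at positions 3,5,6,7,9,10,11,12,13,14,15,17,18,19,20,21,22,23,24,25,26,27,28,29,30,31: 11011100100000010000111010

11011100100000010000111010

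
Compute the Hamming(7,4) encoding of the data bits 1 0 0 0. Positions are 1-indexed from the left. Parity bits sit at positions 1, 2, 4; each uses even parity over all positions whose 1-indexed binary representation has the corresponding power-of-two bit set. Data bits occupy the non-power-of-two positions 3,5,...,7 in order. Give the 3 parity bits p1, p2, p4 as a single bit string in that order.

110

Place data bits at non-power-of-two positions: b3=1, b5=0, b6=0, b7=0.
p1 = XOR of data positions {3,5,7} = 1⊕0⊕0 = 1
p2 = XOR of data positions {3,6,7} = 1⊕0⊕0 = 1
p4 = XOR of data positions {5,6,7} = 0⊕0⊕0 = 0
Parity bits p1,p2,p4 = 110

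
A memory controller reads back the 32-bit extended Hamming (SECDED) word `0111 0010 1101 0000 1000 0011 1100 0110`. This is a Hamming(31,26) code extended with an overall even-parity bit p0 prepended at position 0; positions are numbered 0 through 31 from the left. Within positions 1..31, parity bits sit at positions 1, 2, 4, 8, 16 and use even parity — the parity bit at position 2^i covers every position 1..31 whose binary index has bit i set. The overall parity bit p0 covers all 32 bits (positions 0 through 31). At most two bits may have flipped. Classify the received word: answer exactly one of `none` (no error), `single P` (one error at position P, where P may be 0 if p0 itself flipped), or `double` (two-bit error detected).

double

s1: b1⊕b3⊕b5⊕b7⊕b9⊕b11⊕b13⊕b15⊕b17⊕b19⊕b21⊕b23⊕b25⊕b27⊕b29⊕b31 = 1⊕1⊕0⊕0⊕1⊕1⊕0⊕0⊕0⊕0⊕0⊕1⊕1⊕0⊕1⊕0 = 1
s2: b2⊕b3⊕b6⊕b7⊕b10⊕b11⊕b14⊕b15⊕b18⊕b19⊕b22⊕b23⊕b26⊕b27⊕b30⊕b31 = 1⊕1⊕1⊕0⊕0⊕1⊕0⊕0⊕0⊕0⊕1⊕1⊕0⊕0⊕1⊕0 = 1
s4: b4⊕b5⊕b6⊕b7⊕b12⊕b13⊕b14⊕b15⊕b20⊕b21⊕b22⊕b23⊕b28⊕b29⊕b30⊕b31 = 0⊕0⊕1⊕0⊕0⊕0⊕0⊕0⊕0⊕0⊕1⊕1⊕0⊕1⊕1⊕0 = 1
s8: b8⊕b9⊕b10⊕b11⊕b12⊕b13⊕b14⊕b15⊕b24⊕b25⊕b26⊕b27⊕b28⊕b29⊕b30⊕b31 = 1⊕1⊕0⊕1⊕0⊕0⊕0⊕0⊕1⊕1⊕0⊕0⊕0⊕1⊕1⊕0 = 1
s16: b16⊕b17⊕b18⊕b19⊕b20⊕b21⊕b22⊕b23⊕b24⊕b25⊕b26⊕b27⊕b28⊕b29⊕b30⊕b31 = 1⊕0⊕0⊕0⊕0⊕0⊕1⊕1⊕1⊕1⊕0⊕0⊕0⊕1⊕1⊕0 = 1
Syndrome (s16...s1) = 11111 → position 31.
Overall parity (XOR of all 32 bits, including p0): 0⊕1⊕1⊕1⊕0⊕0⊕1⊕0⊕1⊕1⊕0⊕1⊕0⊕0⊕0⊕0⊕1⊕0⊕0⊕0⊕0⊕0⊕1⊕1⊕1⊕1⊕0⊕0⊕0⊕1⊕1⊕0 = 0
Overall=0, syndrome position=31 → double-bit error detected (uncorrectable).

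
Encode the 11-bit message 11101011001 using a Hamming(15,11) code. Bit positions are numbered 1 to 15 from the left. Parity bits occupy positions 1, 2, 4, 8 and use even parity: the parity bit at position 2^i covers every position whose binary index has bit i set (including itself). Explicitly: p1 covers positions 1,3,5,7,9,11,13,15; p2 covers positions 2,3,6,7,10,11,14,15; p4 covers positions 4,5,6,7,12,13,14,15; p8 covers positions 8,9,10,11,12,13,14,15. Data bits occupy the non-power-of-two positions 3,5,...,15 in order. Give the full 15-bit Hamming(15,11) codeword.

Place data bits at non-power-of-two positions: b3=1, b5=1, b6=1, b7=0, b9=1, b10=0, b11=1, b12=1, b13=0, b14=0, b15=1.
p1 = XOR of data positions {3,5,7,9,11,13,15} = 1⊕1⊕0⊕1⊕1⊕0⊕1 = 1
p2 = XOR of data positions {3,6,7,10,11,14,15} = 1⊕1⊕0⊕0⊕1⊕0⊕1 = 0
p4 = XOR of data positions {5,6,7,12,13,14,15} = 1⊕1⊕0⊕1⊕0⊕0⊕1 = 0
p8 = XOR of data positions {9,10,11,12,13,14,15} = 1⊕0⊕1⊕1⊕0⊕0⊕1 = 0
Codeword b1..b15 = 101011001011001

101011001011001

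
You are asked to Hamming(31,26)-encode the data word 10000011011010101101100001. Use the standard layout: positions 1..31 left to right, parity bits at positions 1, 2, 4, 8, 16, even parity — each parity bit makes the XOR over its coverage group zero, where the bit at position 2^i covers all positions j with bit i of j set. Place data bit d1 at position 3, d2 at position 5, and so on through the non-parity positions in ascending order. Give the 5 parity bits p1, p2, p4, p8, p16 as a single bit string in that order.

Place data bits at non-power-of-two positions: b3=1, b5=0, b6=0, b7=0, b9=0, b10=0, b11=1, b12=1, b13=0, b14=1, b15=1, b17=0, b18=1, b19=0, b20=1, b21=0, b22=1, b23=1, b24=0, b25=1, b26=1, b27=0, b28=0, b29=0, b30=0, b31=1.
p1 = XOR of data positions {3,5,7,9,11,13,15,17,19,21,23,25,27,29,31} = 1⊕0⊕0⊕0⊕1⊕0⊕1⊕0⊕0⊕0⊕1⊕1⊕0⊕0⊕1 = 0
p2 = XOR of data positions {3,6,7,10,11,14,15,18,19,22,23,26,27,30,31} = 1⊕0⊕0⊕0⊕1⊕1⊕1⊕1⊕0⊕1⊕1⊕1⊕0⊕0⊕1 = 1
p4 = XOR of data positions {5,6,7,12,13,14,15,20,21,22,23,28,29,30,31} = 0⊕0⊕0⊕1⊕0⊕1⊕1⊕1⊕0⊕1⊕1⊕0⊕0⊕0⊕1 = 1
p8 = XOR of data positions {9,10,11,12,13,14,15,24,25,26,27,28,29,30,31} = 0⊕0⊕1⊕1⊕0⊕1⊕1⊕0⊕1⊕1⊕0⊕0⊕0⊕0⊕1 = 1
p16 = XOR of data positions {17,18,19,20,21,22,23,24,25,26,27,28,29,30,31} = 0⊕1⊕0⊕1⊕0⊕1⊕1⊕0⊕1⊕1⊕0⊕0⊕0⊕0⊕1 = 1
Parity bits p1,p2,p4,p8,p16 = 01111

01111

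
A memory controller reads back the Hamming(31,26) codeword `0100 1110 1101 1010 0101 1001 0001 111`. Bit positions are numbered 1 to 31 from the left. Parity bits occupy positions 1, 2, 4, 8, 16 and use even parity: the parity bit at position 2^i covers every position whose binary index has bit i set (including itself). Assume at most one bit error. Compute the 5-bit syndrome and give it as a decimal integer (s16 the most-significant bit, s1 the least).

0

s1: b1⊕b3⊕b5⊕b7⊕b9⊕b11⊕b13⊕b15⊕b17⊕b19⊕b21⊕b23⊕b25⊕b27⊕b29⊕b31 = 0⊕0⊕1⊕1⊕1⊕0⊕1⊕1⊕0⊕0⊕1⊕0⊕0⊕0⊕1⊕1 = 0
s2: b2⊕b3⊕b6⊕b7⊕b10⊕b11⊕b14⊕b15⊕b18⊕b19⊕b22⊕b23⊕b26⊕b27⊕b30⊕b31 = 1⊕0⊕1⊕1⊕1⊕0⊕0⊕1⊕1⊕0⊕0⊕0⊕0⊕0⊕1⊕1 = 0
s4: b4⊕b5⊕b6⊕b7⊕b12⊕b13⊕b14⊕b15⊕b20⊕b21⊕b22⊕b23⊕b28⊕b29⊕b30⊕b31 = 0⊕1⊕1⊕1⊕1⊕1⊕0⊕1⊕1⊕1⊕0⊕0⊕1⊕1⊕1⊕1 = 0
s8: b8⊕b9⊕b10⊕b11⊕b12⊕b13⊕b14⊕b15⊕b24⊕b25⊕b26⊕b27⊕b28⊕b29⊕b30⊕b31 = 0⊕1⊕1⊕0⊕1⊕1⊕0⊕1⊕1⊕0⊕0⊕0⊕1⊕1⊕1⊕1 = 0
s16: b16⊕b17⊕b18⊕b19⊕b20⊕b21⊕b22⊕b23⊕b24⊕b25⊕b26⊕b27⊕b28⊕b29⊕b30⊕b31 = 0⊕0⊕1⊕0⊕1⊕1⊕0⊕0⊕1⊕0⊕0⊕0⊕1⊕1⊕1⊕1 = 0
Syndrome (s16...s1) = 00000 → position 0 (no error).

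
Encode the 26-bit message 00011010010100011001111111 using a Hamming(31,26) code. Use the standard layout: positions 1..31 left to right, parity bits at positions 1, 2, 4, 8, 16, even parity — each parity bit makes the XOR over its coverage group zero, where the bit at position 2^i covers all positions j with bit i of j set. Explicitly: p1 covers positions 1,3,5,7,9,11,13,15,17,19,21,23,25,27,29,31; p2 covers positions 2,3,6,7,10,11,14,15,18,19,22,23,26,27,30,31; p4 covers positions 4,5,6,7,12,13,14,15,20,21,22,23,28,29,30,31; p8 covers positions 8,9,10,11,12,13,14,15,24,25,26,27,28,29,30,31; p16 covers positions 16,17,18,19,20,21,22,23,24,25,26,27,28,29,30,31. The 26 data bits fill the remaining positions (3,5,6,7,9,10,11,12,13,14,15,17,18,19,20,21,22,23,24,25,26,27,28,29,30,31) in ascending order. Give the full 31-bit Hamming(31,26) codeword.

Place data bits at non-power-of-two positions: b3=0, b5=0, b6=0, b7=1, b9=1, b10=0, b11=1, b12=0, b13=0, b14=1, b15=0, b17=1, b18=0, b19=0, b20=0, b21=1, b22=1, b23=0, b24=0, b25=1, b26=1, b27=1, b28=1, b29=1, b30=1, b31=1.
p1 = XOR of data positions {3,5,7,9,11,13,15,17,19,21,23,25,27,29,31} = 0⊕0⊕1⊕1⊕1⊕0⊕0⊕1⊕0⊕1⊕0⊕1⊕1⊕1⊕1 = 1
p2 = XOR of data positions {3,6,7,10,11,14,15,18,19,22,23,26,27,30,31} = 0⊕0⊕1⊕0⊕1⊕1⊕0⊕0⊕0⊕1⊕0⊕1⊕1⊕1⊕1 = 0
p4 = XOR of data positions {5,6,7,12,13,14,15,20,21,22,23,28,29,30,31} = 0⊕0⊕1⊕0⊕0⊕1⊕0⊕0⊕1⊕1⊕0⊕1⊕1⊕1⊕1 = 0
p8 = XOR of data positions {9,10,11,12,13,14,15,24,25,26,27,28,29,30,31} = 1⊕0⊕1⊕0⊕0⊕1⊕0⊕0⊕1⊕1⊕1⊕1⊕1⊕1⊕1 = 0
p16 = XOR of data positions {17,18,19,20,21,22,23,24,25,26,27,28,29,30,31} = 1⊕0⊕0⊕0⊕1⊕1⊕0⊕0⊕1⊕1⊕1⊕1⊕1⊕1⊕1 = 0
Codeword b1..b31 = 1000001010100100100011001111111

1000001010100100100011001111111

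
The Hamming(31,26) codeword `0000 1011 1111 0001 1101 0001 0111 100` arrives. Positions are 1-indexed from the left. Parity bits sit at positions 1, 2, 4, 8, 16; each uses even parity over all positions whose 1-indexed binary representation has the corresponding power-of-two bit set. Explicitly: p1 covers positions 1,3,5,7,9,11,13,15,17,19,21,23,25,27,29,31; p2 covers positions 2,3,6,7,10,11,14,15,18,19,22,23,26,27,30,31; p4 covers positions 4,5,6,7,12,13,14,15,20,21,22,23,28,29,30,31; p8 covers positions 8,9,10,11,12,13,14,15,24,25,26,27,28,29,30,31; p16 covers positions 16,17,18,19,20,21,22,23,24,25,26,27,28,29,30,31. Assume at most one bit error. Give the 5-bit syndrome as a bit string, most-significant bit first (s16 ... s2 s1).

s1: b1⊕b3⊕b5⊕b7⊕b9⊕b11⊕b13⊕b15⊕b17⊕b19⊕b21⊕b23⊕b25⊕b27⊕b29⊕b31 = 0⊕0⊕1⊕1⊕1⊕1⊕0⊕0⊕1⊕0⊕0⊕0⊕0⊕1⊕1⊕0 = 1
s2: b2⊕b3⊕b6⊕b7⊕b10⊕b11⊕b14⊕b15⊕b18⊕b19⊕b22⊕b23⊕b26⊕b27⊕b30⊕b31 = 0⊕0⊕0⊕1⊕1⊕1⊕0⊕0⊕1⊕0⊕0⊕0⊕1⊕1⊕0⊕0 = 0
s4: b4⊕b5⊕b6⊕b7⊕b12⊕b13⊕b14⊕b15⊕b20⊕b21⊕b22⊕b23⊕b28⊕b29⊕b30⊕b31 = 0⊕1⊕0⊕1⊕1⊕0⊕0⊕0⊕1⊕0⊕0⊕0⊕1⊕1⊕0⊕0 = 0
s8: b8⊕b9⊕b10⊕b11⊕b12⊕b13⊕b14⊕b15⊕b24⊕b25⊕b26⊕b27⊕b28⊕b29⊕b30⊕b31 = 1⊕1⊕1⊕1⊕1⊕0⊕0⊕0⊕1⊕0⊕1⊕1⊕1⊕1⊕0⊕0 = 0
s16: b16⊕b17⊕b18⊕b19⊕b20⊕b21⊕b22⊕b23⊕b24⊕b25⊕b26⊕b27⊕b28⊕b29⊕b30⊕b31 = 1⊕1⊕1⊕0⊕1⊕0⊕0⊕0⊕1⊕0⊕1⊕1⊕1⊕1⊕0⊕0 = 1
Syndrome (s16...s1) = 10001 → position 17.

10001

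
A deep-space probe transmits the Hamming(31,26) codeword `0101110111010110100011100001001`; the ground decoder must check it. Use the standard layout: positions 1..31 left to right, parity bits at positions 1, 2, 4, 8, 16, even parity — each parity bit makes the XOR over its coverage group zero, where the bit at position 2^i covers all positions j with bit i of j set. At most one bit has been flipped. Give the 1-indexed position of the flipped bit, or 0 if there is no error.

5

s1: b1⊕b3⊕b5⊕b7⊕b9⊕b11⊕b13⊕b15⊕b17⊕b19⊕b21⊕b23⊕b25⊕b27⊕b29⊕b31 = 0⊕0⊕1⊕0⊕1⊕0⊕0⊕1⊕1⊕0⊕1⊕1⊕0⊕0⊕0⊕1 = 1
s2: b2⊕b3⊕b6⊕b7⊕b10⊕b11⊕b14⊕b15⊕b18⊕b19⊕b22⊕b23⊕b26⊕b27⊕b30⊕b31 = 1⊕0⊕1⊕0⊕1⊕0⊕1⊕1⊕0⊕0⊕1⊕1⊕0⊕0⊕0⊕1 = 0
s4: b4⊕b5⊕b6⊕b7⊕b12⊕b13⊕b14⊕b15⊕b20⊕b21⊕b22⊕b23⊕b28⊕b29⊕b30⊕b31 = 1⊕1⊕1⊕0⊕1⊕0⊕1⊕1⊕0⊕1⊕1⊕1⊕1⊕0⊕0⊕1 = 1
s8: b8⊕b9⊕b10⊕b11⊕b12⊕b13⊕b14⊕b15⊕b24⊕b25⊕b26⊕b27⊕b28⊕b29⊕b30⊕b31 = 1⊕1⊕1⊕0⊕1⊕0⊕1⊕1⊕0⊕0⊕0⊕0⊕1⊕0⊕0⊕1 = 0
s16: b16⊕b17⊕b18⊕b19⊕b20⊕b21⊕b22⊕b23⊕b24⊕b25⊕b26⊕b27⊕b28⊕b29⊕b30⊕b31 = 0⊕1⊕0⊕0⊕0⊕1⊕1⊕1⊕0⊕0⊕0⊕0⊕1⊕0⊕0⊕1 = 0
Syndrome (s16...s1) = 00101 → position 5.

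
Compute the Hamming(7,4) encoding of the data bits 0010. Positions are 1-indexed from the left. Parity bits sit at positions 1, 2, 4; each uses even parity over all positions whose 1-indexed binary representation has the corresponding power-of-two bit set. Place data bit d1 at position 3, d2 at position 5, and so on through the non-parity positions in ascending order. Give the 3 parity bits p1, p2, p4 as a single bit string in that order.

Place data bits at non-power-of-two positions: b3=0, b5=0, b6=1, b7=0.
p1 = XOR of data positions {3,5,7} = 0⊕0⊕0 = 0
p2 = XOR of data positions {3,6,7} = 0⊕1⊕0 = 1
p4 = XOR of data positions {5,6,7} = 0⊕1⊕0 = 1
Parity bits p1,p2,p4 = 011

011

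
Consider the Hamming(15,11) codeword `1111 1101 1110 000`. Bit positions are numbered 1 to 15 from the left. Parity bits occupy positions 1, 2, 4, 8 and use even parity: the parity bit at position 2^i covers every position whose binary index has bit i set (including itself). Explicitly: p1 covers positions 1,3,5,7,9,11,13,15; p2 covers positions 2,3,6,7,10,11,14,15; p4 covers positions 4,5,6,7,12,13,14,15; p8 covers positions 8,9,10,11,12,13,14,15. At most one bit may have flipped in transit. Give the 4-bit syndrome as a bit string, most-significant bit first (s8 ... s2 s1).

0111

s1: b1⊕b3⊕b5⊕b7⊕b9⊕b11⊕b13⊕b15 = 1⊕1⊕1⊕0⊕1⊕1⊕0⊕0 = 1
s2: b2⊕b3⊕b6⊕b7⊕b10⊕b11⊕b14⊕b15 = 1⊕1⊕1⊕0⊕1⊕1⊕0⊕0 = 1
s4: b4⊕b5⊕b6⊕b7⊕b12⊕b13⊕b14⊕b15 = 1⊕1⊕1⊕0⊕0⊕0⊕0⊕0 = 1
s8: b8⊕b9⊕b10⊕b11⊕b12⊕b13⊕b14⊕b15 = 1⊕1⊕1⊕1⊕0⊕0⊕0⊕0 = 0
Syndrome (s8...s1) = 0111 → position 7.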